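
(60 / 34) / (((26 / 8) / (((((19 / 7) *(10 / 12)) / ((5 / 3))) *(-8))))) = -9120 / 1547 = -5.90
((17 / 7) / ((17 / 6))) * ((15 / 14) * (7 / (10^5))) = 9 / 140000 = 0.00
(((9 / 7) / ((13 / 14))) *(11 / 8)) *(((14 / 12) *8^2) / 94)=924 / 611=1.51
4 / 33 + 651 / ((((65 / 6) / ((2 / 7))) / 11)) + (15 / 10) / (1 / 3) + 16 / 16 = 834331 / 4290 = 194.48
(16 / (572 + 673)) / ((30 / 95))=152 / 3735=0.04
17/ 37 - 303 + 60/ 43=-479122/ 1591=-301.15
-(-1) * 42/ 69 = 14/ 23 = 0.61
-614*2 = -1228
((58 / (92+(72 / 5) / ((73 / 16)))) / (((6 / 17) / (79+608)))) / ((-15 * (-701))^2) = 8241481 / 768030278940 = 0.00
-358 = -358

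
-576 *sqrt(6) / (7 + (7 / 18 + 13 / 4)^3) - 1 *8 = -26873856 *sqrt(6) / 2574683 - 8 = -33.57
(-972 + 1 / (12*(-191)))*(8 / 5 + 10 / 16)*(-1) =39655285 / 18336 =2162.70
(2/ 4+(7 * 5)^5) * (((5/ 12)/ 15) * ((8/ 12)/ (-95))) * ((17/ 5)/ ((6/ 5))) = -1785743767/ 61560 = -29008.18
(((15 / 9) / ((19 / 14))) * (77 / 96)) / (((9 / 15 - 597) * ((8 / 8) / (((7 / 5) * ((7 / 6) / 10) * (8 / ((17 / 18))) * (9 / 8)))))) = -3773 / 1467712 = -0.00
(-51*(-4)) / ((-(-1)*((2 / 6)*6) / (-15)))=-1530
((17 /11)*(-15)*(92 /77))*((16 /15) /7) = -25024 /5929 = -4.22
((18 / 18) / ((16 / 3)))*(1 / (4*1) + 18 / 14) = 129 / 448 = 0.29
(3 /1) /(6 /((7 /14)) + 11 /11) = 3 /13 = 0.23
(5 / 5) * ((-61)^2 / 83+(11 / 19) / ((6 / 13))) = 436063 / 9462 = 46.09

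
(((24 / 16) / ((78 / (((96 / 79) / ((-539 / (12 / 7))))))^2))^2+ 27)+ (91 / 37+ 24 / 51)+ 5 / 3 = 31.60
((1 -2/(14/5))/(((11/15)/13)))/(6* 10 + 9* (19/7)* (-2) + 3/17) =2210/4939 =0.45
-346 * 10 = -3460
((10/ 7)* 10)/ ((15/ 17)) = 340/ 21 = 16.19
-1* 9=-9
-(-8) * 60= 480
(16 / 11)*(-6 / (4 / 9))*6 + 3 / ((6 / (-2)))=-1307 / 11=-118.82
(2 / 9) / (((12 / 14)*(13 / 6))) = 14 / 117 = 0.12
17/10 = 1.70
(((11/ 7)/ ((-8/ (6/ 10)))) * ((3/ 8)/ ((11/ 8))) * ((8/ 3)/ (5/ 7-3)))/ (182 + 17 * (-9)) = 3/ 2320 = 0.00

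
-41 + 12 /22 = -445 /11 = -40.45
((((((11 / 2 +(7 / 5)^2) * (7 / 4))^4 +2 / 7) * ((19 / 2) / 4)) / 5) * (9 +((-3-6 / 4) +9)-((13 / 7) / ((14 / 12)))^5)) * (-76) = -217566101152278358017767109 / 63274455776000000000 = -3438450.77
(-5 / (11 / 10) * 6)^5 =-2430000000000 / 161051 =-15088388.15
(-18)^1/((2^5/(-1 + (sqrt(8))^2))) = -63/16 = -3.94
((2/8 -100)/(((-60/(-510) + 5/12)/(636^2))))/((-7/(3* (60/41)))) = 211656576960/4469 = 47361059.96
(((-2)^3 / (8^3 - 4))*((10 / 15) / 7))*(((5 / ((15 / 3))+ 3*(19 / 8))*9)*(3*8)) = -2340 / 889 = -2.63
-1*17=-17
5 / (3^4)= 5 / 81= 0.06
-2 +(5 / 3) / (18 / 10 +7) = -239 / 132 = -1.81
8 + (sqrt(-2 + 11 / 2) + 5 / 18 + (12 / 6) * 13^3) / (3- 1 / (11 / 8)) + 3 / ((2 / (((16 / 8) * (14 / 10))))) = 11 * sqrt(14) / 50 + 875557 / 450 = 1946.51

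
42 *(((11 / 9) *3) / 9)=154 / 9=17.11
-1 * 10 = -10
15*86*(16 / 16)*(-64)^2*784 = 4142530560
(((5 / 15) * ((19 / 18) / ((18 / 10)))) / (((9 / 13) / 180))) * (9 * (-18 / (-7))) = 24700 / 21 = 1176.19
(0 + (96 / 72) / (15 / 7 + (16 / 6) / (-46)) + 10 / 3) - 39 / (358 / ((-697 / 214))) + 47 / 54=5.20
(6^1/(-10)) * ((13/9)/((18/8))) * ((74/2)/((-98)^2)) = -481/324135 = -0.00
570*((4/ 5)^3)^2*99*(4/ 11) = 16809984/ 3125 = 5379.19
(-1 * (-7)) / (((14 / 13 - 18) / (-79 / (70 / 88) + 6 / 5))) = 22321 / 550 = 40.58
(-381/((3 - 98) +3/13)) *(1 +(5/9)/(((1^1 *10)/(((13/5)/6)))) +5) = 5370703/221760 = 24.22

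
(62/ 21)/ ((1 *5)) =62/ 105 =0.59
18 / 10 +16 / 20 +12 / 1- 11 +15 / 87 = 547 / 145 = 3.77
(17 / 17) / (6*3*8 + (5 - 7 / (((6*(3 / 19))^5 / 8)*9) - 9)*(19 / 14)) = 29760696 / 3794660993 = 0.01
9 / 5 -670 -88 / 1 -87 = -4216 / 5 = -843.20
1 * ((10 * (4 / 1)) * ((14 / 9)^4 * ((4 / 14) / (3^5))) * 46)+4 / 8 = 13.17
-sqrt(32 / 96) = -sqrt(3) / 3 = -0.58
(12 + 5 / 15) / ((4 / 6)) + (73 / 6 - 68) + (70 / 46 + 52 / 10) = -10561 / 345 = -30.61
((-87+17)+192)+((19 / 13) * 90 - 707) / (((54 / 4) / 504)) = -833114 / 39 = -21361.90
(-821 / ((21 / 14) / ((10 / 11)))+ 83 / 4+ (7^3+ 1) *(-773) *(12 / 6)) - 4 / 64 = -281054869 / 528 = -532300.89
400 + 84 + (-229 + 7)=262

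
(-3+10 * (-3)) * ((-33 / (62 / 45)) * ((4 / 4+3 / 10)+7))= 813483 / 124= 6560.35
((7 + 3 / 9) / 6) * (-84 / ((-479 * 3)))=308 / 4311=0.07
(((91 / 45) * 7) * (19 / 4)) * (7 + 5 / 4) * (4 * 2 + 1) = 399399 / 80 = 4992.49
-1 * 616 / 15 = -616 / 15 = -41.07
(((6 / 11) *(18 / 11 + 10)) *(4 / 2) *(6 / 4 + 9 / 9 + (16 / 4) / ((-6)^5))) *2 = 621952 / 9801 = 63.46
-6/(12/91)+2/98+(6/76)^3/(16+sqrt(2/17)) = -22163643181/487331950 - 9 * sqrt(34)/79564400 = -45.48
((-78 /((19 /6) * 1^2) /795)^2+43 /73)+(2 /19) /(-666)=363498372524 /616262928525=0.59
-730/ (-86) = 8.49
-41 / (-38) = 41 / 38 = 1.08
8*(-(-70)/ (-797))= -560/ 797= -0.70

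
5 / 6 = 0.83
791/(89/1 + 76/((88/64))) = 8701/1587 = 5.48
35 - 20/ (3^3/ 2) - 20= 365/ 27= 13.52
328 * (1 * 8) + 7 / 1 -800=1831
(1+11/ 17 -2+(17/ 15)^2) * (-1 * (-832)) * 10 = 5928832/ 765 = 7750.11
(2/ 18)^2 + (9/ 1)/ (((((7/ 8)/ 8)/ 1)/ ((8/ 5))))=373283/ 2835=131.67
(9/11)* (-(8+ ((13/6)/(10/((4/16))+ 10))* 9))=-7551/1100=-6.86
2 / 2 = 1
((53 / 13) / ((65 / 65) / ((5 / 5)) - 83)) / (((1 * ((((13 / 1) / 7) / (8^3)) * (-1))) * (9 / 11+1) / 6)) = 1567104 / 34645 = 45.23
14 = 14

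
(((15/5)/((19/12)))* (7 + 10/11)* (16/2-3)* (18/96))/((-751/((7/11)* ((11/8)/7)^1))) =-11745/5022688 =-0.00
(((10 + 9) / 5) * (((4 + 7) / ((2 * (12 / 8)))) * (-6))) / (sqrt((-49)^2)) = -418 / 245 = -1.71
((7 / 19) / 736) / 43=7 / 601312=0.00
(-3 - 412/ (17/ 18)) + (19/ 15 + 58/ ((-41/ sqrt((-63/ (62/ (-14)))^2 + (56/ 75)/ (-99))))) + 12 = -108622/ 255 - 58 *sqrt(47650931097)/ 629145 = -446.09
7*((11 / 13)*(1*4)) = 308 / 13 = 23.69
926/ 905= 1.02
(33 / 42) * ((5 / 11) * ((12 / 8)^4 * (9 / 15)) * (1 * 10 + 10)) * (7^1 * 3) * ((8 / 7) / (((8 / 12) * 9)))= 1215 / 14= 86.79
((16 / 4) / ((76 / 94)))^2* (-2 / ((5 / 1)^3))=-0.39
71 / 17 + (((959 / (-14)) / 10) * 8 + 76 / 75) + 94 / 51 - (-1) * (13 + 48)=5624 / 425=13.23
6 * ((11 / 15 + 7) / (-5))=-232 / 25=-9.28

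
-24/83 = -0.29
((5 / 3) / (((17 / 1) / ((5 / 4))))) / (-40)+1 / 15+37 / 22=52223 / 29920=1.75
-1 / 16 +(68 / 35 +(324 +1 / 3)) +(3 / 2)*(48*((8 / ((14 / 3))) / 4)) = 85697 / 240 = 357.07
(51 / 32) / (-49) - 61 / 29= -97127 / 45472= -2.14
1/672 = 0.00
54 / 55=0.98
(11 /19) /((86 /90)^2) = 22275 /35131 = 0.63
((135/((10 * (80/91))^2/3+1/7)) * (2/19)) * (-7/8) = -23476635/48909724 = -0.48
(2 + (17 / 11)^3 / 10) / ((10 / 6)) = 1.42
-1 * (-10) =10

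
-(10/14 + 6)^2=-2209/49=-45.08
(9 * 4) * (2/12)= 6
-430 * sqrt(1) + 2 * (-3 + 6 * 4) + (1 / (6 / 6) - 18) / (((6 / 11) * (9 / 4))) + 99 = -8177 / 27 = -302.85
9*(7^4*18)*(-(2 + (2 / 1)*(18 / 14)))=-1778112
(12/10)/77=6/385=0.02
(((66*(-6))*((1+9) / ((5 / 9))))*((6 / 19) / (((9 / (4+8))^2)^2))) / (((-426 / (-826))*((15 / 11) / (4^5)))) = -209601953792 / 20235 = -10358386.65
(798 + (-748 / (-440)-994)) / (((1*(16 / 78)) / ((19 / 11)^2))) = -27355497 / 9680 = -2825.98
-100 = -100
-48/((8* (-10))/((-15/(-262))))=9/262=0.03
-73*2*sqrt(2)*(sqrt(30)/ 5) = -292*sqrt(15)/ 5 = -226.18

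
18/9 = 2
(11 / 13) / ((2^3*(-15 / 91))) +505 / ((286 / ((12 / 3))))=110189 / 17160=6.42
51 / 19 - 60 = -1089 / 19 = -57.32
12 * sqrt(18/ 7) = 36 * sqrt(14)/ 7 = 19.24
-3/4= -0.75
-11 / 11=-1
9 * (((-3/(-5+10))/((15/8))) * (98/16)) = -441/25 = -17.64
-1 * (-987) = 987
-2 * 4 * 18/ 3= -48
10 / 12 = 5 / 6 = 0.83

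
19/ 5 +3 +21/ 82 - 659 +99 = -226707/ 410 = -552.94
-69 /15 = -23 /5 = -4.60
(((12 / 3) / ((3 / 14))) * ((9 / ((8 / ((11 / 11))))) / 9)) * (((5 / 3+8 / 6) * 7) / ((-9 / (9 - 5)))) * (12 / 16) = -16.33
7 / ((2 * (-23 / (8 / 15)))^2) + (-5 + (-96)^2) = 1096339387 / 119025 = 9211.00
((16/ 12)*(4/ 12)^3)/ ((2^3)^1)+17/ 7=2761/ 1134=2.43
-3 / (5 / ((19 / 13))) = -57 / 65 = -0.88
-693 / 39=-231 / 13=-17.77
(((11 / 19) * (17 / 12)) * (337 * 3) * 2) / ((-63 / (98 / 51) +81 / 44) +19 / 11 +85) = 9704926 / 326439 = 29.73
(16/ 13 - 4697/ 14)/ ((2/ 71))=-617061/ 52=-11866.56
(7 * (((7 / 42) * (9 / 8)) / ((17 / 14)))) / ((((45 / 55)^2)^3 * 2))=86806489 / 48183984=1.80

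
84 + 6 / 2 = 87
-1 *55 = -55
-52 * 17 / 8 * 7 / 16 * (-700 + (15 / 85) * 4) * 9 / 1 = 608517 / 2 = 304258.50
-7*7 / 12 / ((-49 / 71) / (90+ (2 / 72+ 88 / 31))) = 7358369 / 13392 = 549.46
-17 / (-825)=17 / 825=0.02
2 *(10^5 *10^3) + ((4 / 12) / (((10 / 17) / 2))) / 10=30000000017 / 150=200000000.11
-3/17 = -0.18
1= 1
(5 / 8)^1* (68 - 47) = 105 / 8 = 13.12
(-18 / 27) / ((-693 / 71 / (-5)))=-710 / 2079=-0.34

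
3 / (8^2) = 3 / 64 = 0.05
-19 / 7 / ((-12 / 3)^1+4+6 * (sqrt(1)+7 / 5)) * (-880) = 10450 / 63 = 165.87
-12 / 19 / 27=-4 / 171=-0.02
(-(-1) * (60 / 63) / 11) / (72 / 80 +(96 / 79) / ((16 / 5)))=15800 / 233541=0.07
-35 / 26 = -1.35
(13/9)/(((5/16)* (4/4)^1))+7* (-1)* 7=-1997/45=-44.38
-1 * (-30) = 30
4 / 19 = 0.21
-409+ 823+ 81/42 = 5823/14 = 415.93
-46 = -46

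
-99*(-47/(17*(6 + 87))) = 1551/527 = 2.94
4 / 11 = 0.36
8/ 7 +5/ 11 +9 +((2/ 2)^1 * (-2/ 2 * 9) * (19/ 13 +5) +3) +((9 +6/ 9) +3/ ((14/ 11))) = -27913/ 858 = -32.53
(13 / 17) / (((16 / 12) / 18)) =351 / 34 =10.32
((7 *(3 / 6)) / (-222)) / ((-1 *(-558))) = -7 / 247752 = -0.00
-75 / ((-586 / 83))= 6225 / 586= 10.62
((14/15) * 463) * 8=51856/15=3457.07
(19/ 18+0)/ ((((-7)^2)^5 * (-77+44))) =-19/ 167790297906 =-0.00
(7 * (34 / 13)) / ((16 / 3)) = 357 / 104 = 3.43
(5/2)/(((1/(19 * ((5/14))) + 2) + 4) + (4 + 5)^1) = 475/2878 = 0.17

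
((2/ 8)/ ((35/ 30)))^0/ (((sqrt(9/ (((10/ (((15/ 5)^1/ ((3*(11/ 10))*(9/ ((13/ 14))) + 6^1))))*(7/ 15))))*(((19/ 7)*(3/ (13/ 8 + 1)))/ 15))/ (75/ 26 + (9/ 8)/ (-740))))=3624089*sqrt(2246790)/ 152072960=35.72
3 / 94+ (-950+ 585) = -34307 / 94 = -364.97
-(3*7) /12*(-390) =1365 /2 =682.50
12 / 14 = 6 / 7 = 0.86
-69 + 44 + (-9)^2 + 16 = 72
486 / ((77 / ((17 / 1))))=8262 / 77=107.30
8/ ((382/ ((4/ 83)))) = 16/ 15853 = 0.00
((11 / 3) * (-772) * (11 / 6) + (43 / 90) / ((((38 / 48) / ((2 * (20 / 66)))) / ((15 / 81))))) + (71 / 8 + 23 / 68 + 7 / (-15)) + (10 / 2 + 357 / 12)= -177717631283 / 34535160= -5145.99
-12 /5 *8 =-19.20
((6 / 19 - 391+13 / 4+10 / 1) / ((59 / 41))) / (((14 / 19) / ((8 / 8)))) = -1176085 / 3304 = -355.96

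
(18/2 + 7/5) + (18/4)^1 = 149/10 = 14.90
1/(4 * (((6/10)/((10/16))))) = 25/96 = 0.26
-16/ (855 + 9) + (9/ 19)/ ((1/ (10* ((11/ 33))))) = 1601/ 1026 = 1.56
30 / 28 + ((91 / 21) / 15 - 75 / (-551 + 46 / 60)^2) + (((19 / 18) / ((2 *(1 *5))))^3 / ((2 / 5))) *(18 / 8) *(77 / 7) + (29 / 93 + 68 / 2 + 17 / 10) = 2295519665095415657 / 61304312297894400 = 37.44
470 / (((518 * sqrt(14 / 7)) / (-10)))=-1175 * sqrt(2) / 259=-6.42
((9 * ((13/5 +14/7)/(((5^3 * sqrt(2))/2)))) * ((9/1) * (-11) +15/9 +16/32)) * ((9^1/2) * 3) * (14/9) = -841869 * sqrt(2)/1250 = -952.47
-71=-71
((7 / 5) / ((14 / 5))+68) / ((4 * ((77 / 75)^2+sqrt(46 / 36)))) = -4569035625 / 42213172+1444921875 * sqrt(46) / 84426344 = 7.84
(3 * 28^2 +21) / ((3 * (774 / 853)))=674723 / 774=871.74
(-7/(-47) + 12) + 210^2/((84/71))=1752496/47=37287.15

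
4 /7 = 0.57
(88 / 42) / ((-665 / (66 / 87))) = -968 / 404985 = -0.00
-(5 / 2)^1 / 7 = -5 / 14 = -0.36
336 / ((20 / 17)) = 1428 / 5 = 285.60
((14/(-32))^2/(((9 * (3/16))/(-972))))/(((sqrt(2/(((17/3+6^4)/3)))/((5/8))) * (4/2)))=-735 * sqrt(7810)/128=-507.46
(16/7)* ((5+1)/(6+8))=0.98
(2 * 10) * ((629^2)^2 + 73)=3130636019080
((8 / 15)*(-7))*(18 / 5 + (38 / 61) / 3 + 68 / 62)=-7790384 / 425475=-18.31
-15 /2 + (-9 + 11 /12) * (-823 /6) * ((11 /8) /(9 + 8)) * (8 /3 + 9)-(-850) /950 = 580277077 /558144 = 1039.65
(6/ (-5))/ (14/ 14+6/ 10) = -3/ 4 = -0.75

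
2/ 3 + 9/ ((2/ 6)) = 83/ 3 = 27.67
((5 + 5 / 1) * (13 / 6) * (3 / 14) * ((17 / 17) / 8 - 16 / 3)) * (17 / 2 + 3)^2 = -4298125 / 1344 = -3198.01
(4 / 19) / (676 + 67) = 4 / 14117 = 0.00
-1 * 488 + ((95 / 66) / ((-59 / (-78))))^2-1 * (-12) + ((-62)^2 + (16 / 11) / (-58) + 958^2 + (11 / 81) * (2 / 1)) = 911372885847863 / 989401149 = 921135.87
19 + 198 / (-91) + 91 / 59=98610 / 5369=18.37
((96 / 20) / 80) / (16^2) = 3 / 12800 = 0.00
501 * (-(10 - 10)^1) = 0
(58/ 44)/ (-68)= -29/ 1496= -0.02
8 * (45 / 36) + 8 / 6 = 34 / 3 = 11.33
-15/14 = -1.07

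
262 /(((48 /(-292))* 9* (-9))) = 9563 /486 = 19.68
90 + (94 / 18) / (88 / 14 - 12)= 32071 / 360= 89.09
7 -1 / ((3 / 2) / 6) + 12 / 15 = 19 / 5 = 3.80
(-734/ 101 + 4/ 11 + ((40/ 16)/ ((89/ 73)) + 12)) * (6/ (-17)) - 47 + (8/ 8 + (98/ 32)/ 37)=-48203184945/ 995118256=-48.44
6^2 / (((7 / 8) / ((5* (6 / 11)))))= 8640 / 77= 112.21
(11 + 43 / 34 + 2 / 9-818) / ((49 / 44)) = -5422714 / 7497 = -723.32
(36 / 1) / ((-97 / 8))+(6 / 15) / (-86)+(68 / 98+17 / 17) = -1307868 / 1021895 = -1.28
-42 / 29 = -1.45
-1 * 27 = -27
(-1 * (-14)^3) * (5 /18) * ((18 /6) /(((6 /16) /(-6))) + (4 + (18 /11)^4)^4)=4891915222973078680425920 /413547568772149449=11829147.58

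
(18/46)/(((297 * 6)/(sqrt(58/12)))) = sqrt(174)/27324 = 0.00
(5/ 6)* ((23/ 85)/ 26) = 23/ 2652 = 0.01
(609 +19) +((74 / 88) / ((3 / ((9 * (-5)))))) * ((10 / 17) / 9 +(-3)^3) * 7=6745927 / 2244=3006.21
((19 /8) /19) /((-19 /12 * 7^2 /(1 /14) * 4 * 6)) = -0.00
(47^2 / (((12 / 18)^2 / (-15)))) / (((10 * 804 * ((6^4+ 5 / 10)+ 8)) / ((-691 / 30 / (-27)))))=-1526419 / 251716320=-0.01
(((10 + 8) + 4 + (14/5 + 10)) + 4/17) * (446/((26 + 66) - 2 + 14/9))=2988423/17510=170.67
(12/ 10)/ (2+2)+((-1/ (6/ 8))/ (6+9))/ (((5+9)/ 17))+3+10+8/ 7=9031/ 630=14.33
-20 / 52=-5 / 13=-0.38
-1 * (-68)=68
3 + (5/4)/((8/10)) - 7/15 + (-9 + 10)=1223/240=5.10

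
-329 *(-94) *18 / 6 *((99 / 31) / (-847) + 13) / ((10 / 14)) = 1688069.86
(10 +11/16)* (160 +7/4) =110637/64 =1728.70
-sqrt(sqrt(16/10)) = -10^(3/4)/5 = -1.12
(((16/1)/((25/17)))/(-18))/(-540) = 34/30375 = 0.00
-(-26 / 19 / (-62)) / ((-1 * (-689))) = -1 / 31217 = -0.00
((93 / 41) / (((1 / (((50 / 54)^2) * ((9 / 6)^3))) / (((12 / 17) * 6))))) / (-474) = -19375 / 330378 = -0.06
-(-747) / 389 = 1.92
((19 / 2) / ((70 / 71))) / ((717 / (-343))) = -66101 / 14340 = -4.61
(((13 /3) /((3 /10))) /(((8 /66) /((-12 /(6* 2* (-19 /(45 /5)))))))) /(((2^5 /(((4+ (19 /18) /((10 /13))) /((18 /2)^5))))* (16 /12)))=0.00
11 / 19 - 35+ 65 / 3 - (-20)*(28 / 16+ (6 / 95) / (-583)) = 739172 / 33231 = 22.24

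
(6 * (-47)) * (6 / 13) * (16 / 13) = -160.19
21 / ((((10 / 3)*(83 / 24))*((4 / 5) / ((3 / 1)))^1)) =567 / 83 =6.83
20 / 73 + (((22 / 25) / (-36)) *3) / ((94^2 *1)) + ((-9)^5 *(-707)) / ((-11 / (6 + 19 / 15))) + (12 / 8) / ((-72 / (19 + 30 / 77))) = -410927365625810227 / 14900146800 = -27578746.11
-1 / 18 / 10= -1 / 180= -0.01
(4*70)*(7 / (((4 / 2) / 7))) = 6860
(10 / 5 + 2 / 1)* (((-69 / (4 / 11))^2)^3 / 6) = 63727869635313147 / 2048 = 31117123845367.75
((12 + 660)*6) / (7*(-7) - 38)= -1344 / 29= -46.34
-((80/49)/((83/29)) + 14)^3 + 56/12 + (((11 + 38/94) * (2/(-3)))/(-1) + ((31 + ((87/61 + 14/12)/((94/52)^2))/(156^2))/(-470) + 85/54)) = -2833866816756248039248999/920236970779929840240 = -3079.50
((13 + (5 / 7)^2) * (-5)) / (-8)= 1655 / 196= 8.44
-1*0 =0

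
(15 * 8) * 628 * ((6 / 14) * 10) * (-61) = -137908800 / 7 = -19701257.14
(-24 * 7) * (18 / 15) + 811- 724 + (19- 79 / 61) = -29553 / 305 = -96.90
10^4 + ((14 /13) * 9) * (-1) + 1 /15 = 1948123 /195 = 9990.37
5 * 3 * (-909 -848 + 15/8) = -210615/8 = -26326.88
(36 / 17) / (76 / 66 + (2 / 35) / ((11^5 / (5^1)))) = 30438639 / 16551676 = 1.84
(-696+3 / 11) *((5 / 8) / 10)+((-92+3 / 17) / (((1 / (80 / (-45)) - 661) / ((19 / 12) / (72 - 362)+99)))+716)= 9454284718697 / 13776589200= 686.26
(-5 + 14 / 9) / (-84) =31 / 756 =0.04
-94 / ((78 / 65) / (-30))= 2350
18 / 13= 1.38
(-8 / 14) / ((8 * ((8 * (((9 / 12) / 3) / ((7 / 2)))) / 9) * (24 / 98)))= -147 / 32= -4.59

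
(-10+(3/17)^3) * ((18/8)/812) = -441927/15957424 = -0.03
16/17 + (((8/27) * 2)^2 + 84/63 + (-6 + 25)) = 268007/12393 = 21.63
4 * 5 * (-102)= -2040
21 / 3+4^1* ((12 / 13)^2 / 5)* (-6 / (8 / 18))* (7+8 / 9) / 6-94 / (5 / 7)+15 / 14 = -135.63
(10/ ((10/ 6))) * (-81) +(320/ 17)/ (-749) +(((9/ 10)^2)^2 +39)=-56836168787/ 127330000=-446.37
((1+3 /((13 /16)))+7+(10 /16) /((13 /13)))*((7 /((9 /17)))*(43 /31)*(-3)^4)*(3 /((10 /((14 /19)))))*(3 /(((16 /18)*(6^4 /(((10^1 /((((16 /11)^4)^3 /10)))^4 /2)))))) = 3129997669017588560315593966811782948539550093896334519260234375 /384510143902846516869525116908008813984765885106088898121957376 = 8.14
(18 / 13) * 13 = 18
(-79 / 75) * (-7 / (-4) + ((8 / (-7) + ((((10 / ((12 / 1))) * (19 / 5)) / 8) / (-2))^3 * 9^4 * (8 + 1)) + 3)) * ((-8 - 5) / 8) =-106989819053 / 137625600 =-777.40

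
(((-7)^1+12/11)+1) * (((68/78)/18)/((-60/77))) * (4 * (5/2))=119/39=3.05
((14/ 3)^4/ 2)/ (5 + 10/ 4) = 38416/ 1215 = 31.62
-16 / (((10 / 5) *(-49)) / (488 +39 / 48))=7821 / 98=79.81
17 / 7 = 2.43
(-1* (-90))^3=729000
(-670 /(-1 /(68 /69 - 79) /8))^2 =832488684294400 /4761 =174855846312.62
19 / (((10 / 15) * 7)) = 57 / 14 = 4.07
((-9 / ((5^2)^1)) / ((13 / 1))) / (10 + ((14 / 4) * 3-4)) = -6 / 3575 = -0.00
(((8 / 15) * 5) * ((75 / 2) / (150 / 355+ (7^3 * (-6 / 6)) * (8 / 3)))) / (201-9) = -1775 / 3115744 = -0.00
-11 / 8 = -1.38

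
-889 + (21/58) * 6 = -25718/29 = -886.83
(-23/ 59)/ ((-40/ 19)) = 437/ 2360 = 0.19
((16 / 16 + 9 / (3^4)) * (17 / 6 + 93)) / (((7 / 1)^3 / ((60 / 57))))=57500 / 175959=0.33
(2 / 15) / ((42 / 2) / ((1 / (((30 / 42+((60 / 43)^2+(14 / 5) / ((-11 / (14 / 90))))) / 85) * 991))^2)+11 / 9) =23536810270771875 / 3463592035691363817788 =0.00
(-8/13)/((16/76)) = -38/13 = -2.92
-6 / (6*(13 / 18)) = -18 / 13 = -1.38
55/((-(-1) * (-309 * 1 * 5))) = -11/309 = -0.04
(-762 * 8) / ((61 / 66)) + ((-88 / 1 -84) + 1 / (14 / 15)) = -5778677 / 854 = -6766.60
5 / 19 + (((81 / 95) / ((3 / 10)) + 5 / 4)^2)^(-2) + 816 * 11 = 1595478315412053 / 177744084979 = 8976.27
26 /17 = 1.53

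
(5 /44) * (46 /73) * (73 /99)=0.05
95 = 95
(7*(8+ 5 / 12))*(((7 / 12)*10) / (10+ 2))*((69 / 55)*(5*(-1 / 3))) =-569135 / 9504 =-59.88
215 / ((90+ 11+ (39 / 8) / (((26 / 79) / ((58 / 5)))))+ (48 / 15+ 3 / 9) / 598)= 7714200 / 9789173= 0.79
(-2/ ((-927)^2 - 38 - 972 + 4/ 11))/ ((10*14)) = -11/ 660905910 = -0.00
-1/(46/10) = -5/23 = -0.22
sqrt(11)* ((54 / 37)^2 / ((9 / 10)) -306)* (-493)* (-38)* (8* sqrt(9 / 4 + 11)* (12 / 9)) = -41531929152* sqrt(583) / 1369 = -732508947.21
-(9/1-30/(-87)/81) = -21151/2349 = -9.00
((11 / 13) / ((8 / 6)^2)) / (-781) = -0.00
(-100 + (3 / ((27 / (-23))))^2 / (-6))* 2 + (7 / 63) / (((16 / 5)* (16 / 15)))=-12574999 / 62208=-202.14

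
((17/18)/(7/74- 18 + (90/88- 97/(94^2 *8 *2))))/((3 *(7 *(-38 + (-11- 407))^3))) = 15284071/544045776402946608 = 0.00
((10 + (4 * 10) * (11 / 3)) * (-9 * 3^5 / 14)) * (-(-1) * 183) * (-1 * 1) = 31350645 / 7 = 4478663.57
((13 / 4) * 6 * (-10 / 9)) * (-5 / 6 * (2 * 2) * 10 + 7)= 5135 / 9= 570.56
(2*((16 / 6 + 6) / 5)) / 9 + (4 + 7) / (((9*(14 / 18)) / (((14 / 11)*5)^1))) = 1402 / 135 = 10.39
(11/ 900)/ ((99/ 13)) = 0.00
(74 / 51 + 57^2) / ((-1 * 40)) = -165773 / 2040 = -81.26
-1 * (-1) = 1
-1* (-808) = 808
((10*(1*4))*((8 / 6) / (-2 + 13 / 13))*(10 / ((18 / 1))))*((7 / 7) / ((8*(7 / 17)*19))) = -1700 / 3591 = -0.47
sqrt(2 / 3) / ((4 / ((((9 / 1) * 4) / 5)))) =1.47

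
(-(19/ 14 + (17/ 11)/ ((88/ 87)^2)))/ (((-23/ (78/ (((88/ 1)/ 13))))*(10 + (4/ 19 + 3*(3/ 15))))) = 6335398095/ 47672033024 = 0.13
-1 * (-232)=232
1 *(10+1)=11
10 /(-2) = -5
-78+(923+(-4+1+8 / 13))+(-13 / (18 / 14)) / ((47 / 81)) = 504191 / 611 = 825.19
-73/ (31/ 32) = -2336/ 31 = -75.35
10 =10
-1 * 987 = -987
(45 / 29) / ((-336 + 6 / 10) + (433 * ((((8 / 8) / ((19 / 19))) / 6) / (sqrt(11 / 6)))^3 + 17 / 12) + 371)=23944823100 / 570936330227 - 64300500 * sqrt(66) / 570936330227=0.04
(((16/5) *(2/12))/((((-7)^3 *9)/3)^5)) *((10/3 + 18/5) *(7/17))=-832/630391390636324275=-0.00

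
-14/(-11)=14/11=1.27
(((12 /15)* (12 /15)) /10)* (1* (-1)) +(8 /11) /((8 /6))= 662 /1375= 0.48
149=149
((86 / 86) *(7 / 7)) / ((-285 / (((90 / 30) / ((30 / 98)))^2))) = -2401 / 7125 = -0.34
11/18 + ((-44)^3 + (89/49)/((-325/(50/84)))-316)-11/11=-3431216240/40131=-85500.39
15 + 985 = 1000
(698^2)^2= 237367737616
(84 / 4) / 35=3 / 5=0.60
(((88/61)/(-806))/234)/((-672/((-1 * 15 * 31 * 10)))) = -275/5195736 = -0.00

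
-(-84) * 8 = 672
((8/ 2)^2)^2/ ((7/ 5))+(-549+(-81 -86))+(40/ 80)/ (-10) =-74647/ 140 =-533.19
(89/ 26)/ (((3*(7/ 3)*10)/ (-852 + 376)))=-1513/ 65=-23.28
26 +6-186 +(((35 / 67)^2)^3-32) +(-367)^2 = 12166925615142632 / 90458382169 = 134503.02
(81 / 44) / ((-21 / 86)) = -1161 / 154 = -7.54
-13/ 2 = -6.50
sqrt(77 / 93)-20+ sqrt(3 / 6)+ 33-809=-796+ sqrt(2) / 2+ sqrt(7161) / 93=-794.38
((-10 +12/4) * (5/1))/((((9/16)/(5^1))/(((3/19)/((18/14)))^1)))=-19600/513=-38.21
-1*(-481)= 481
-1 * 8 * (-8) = 64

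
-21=-21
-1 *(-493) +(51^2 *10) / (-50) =-136 / 5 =-27.20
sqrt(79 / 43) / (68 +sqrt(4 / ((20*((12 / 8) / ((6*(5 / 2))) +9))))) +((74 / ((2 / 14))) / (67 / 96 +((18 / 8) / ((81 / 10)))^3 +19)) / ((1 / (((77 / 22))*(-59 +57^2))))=-sqrt(618254) / 18093626 +3094*sqrt(3397) / 9046813 +134916788160 / 460013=293289.10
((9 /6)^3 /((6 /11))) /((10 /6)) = 297 /80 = 3.71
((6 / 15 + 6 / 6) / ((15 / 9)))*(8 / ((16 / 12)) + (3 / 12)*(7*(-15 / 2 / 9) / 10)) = 1967 / 400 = 4.92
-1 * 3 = -3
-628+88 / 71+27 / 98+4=-4331251 / 6958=-622.49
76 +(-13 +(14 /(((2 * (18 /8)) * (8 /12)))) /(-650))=61418 /975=62.99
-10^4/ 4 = -2500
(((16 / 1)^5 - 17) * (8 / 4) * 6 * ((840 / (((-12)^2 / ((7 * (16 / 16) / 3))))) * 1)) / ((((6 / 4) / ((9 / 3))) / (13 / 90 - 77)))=-710782495094 / 27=-26325277596.07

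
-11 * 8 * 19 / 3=-1672 / 3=-557.33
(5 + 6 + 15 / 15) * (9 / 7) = 108 / 7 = 15.43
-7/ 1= -7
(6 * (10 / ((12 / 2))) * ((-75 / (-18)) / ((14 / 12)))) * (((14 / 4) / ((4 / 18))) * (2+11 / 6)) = 8625 / 4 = 2156.25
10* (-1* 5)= -50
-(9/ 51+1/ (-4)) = 5/ 68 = 0.07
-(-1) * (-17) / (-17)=1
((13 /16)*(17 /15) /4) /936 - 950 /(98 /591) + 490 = -17744139967 /3386880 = -5239.08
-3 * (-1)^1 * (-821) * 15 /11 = -36945 /11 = -3358.64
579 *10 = 5790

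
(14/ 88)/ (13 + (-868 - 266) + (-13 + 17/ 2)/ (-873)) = -679/ 4784406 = -0.00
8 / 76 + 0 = 2 / 19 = 0.11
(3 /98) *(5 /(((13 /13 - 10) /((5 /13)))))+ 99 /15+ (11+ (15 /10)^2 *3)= 930407 /38220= 24.34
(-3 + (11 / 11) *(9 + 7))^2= 169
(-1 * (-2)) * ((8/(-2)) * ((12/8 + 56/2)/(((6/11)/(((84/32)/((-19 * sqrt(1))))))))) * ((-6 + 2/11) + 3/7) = -24485/76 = -322.17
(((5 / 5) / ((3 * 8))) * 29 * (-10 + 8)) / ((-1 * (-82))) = -29 / 984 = -0.03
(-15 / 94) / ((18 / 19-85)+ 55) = 95 / 17296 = 0.01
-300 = -300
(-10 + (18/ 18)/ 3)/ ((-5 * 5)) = 29/ 75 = 0.39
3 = 3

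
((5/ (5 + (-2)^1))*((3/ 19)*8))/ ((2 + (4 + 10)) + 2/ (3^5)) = 972/ 7391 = 0.13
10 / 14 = 5 / 7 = 0.71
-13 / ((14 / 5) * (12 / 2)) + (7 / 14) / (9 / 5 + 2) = -1025 / 1596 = -0.64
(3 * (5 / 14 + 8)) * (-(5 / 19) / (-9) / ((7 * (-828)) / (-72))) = 195 / 21413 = 0.01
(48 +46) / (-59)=-94 / 59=-1.59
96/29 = 3.31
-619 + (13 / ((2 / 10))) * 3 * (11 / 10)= -404.50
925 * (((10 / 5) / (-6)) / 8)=-925 / 24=-38.54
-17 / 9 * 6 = -34 / 3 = -11.33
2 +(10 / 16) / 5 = 17 / 8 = 2.12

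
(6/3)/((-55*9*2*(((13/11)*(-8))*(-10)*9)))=-0.00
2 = 2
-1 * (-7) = 7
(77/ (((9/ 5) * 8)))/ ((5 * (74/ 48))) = 77/ 111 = 0.69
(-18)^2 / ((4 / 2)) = 162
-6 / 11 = -0.55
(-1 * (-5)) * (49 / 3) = 245 / 3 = 81.67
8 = 8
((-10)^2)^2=10000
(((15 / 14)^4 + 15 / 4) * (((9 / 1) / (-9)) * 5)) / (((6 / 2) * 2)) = -4.22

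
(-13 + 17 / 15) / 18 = -89 / 135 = -0.66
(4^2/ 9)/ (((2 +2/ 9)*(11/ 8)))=32/ 55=0.58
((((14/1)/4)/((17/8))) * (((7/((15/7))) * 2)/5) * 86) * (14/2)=1651888/1275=1295.60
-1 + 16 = 15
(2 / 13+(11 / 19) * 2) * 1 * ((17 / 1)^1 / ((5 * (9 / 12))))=7344 / 1235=5.95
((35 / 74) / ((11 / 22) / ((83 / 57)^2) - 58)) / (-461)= 48223 / 2715047975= 0.00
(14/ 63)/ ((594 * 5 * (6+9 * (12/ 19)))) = 19/ 2967030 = 0.00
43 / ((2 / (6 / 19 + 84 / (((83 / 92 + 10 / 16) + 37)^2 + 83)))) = 1143855255 / 144030773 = 7.94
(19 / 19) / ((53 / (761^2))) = 579121 / 53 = 10926.81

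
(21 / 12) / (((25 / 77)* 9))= 539 / 900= 0.60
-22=-22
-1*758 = -758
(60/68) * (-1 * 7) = -105/17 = -6.18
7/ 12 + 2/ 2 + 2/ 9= 65/ 36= 1.81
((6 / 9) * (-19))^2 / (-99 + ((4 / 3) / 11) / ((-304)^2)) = -1.62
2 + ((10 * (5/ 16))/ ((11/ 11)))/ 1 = 41/ 8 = 5.12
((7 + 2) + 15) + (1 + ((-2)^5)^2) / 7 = 1193 / 7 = 170.43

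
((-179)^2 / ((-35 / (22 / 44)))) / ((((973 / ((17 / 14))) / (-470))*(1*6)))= 25600759 / 572124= 44.75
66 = 66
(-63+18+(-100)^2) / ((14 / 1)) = 9955 / 14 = 711.07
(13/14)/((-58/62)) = -0.99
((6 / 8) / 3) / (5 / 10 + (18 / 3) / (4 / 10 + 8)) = 7 / 34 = 0.21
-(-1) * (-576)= -576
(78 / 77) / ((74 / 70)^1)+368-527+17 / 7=-443342 / 2849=-155.61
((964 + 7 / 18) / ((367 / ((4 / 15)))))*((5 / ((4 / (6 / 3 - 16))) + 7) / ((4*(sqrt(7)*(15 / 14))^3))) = -1701182*sqrt(7) / 55738125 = -0.08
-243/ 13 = -18.69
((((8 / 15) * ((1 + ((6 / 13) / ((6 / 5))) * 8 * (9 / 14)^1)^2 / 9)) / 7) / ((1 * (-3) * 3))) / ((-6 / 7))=293764 / 30184245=0.01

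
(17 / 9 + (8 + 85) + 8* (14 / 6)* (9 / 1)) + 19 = 2537 / 9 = 281.89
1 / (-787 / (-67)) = 0.09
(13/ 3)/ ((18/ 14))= 91/ 27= 3.37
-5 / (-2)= 5 / 2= 2.50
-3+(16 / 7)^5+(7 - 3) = 1065383 / 16807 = 63.39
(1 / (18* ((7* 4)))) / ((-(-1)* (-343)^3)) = -1 / 20338217928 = -0.00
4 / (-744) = -1 / 186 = -0.01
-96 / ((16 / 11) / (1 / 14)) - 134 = -971 / 7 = -138.71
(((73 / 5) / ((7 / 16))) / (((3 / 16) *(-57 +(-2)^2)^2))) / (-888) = -2336 / 32738895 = -0.00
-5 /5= -1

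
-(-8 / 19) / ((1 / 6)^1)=48 / 19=2.53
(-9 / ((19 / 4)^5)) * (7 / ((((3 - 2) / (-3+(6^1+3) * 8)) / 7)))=-31159296 / 2476099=-12.58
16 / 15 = 1.07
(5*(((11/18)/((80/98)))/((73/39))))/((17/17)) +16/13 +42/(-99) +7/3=2575297/501072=5.14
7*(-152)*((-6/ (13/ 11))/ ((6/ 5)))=58520/ 13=4501.54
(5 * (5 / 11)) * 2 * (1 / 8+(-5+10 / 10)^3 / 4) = -3175 / 44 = -72.16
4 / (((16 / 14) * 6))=7 / 12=0.58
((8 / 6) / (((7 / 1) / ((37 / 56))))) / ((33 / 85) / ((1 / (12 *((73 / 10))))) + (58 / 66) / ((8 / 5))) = 691900 / 189996569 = 0.00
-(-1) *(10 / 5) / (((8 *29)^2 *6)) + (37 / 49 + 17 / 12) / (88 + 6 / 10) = 28646089 / 1168357568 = 0.02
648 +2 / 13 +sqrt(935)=sqrt(935) +8426 / 13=678.73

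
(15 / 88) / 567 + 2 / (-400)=-977 / 207900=-0.00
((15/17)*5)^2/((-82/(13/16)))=-73125/379168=-0.19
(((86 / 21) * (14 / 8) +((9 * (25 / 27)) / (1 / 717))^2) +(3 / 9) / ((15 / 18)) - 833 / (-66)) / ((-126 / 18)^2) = 841515208 / 1155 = 728584.60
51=51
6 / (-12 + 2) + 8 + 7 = 72 / 5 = 14.40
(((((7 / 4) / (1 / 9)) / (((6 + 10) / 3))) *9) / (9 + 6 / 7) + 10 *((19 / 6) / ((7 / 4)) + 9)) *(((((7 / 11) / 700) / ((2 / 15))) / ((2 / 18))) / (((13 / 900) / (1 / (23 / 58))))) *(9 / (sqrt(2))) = 362017321245 *sqrt(2) / 67779712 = 7553.44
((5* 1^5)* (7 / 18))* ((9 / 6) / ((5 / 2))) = 7 / 6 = 1.17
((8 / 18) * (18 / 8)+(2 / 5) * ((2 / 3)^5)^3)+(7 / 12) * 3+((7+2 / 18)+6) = 4552054309 / 286978140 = 15.86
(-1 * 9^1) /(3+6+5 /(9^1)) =-81 /86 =-0.94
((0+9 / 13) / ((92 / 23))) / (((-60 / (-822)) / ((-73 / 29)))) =-90009 / 15080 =-5.97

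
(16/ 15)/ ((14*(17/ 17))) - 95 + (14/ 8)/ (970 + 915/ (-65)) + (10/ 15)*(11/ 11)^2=-163983507/ 1739780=-94.26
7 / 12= 0.58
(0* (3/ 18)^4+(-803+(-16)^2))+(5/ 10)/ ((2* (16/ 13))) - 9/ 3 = -35187/ 64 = -549.80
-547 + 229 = -318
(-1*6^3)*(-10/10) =216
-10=-10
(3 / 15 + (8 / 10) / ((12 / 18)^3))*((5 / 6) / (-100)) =-29 / 1200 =-0.02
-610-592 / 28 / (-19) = -80982 / 133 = -608.89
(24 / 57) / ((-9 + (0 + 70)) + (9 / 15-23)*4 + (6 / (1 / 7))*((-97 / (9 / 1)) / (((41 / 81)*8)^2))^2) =-231486341120 / 5748054624421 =-0.04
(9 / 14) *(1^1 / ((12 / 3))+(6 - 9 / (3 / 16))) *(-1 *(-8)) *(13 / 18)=-2171 / 14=-155.07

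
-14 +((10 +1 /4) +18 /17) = -183 /68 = -2.69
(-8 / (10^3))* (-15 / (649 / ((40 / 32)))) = 3 / 12980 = 0.00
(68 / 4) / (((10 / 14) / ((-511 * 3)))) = -182427 / 5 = -36485.40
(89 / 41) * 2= 178 / 41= 4.34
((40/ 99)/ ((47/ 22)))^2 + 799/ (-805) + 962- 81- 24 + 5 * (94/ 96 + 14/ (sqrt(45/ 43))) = 929.37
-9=-9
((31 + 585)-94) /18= 29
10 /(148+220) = 5 /184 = 0.03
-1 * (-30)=30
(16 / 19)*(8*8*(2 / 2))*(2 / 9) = 2048 / 171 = 11.98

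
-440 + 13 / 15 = -6587 / 15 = -439.13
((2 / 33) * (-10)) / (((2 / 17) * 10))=-0.52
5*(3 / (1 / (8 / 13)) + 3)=315 / 13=24.23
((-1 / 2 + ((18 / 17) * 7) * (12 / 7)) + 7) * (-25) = -16325 / 34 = -480.15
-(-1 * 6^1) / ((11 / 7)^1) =42 / 11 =3.82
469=469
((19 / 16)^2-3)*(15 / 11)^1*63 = -34965 / 256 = -136.58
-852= -852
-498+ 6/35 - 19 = -516.83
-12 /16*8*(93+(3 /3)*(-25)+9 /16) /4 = -102.84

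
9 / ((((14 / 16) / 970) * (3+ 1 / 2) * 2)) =69840 / 49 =1425.31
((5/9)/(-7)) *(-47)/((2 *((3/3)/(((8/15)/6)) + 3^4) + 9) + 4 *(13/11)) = 5170/274743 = 0.02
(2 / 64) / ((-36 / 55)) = -55 / 1152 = -0.05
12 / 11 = 1.09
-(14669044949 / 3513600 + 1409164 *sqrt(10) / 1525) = -14669044949 / 3513600 - 1409164 *sqrt(10) / 1525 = -7097.01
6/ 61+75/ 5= 15.10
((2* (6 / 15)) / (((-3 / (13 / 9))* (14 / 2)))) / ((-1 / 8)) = 416 / 945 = 0.44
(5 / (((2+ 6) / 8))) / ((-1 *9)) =-5 / 9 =-0.56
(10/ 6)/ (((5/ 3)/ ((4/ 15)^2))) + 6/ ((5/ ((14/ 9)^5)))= 5413232/ 492075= 11.00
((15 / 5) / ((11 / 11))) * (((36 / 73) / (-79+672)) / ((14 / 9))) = 486 / 303023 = 0.00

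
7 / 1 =7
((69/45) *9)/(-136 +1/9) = -621/6115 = -0.10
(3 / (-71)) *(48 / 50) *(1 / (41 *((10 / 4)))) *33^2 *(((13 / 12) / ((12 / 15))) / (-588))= 14157 / 14263900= 0.00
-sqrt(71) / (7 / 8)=-8*sqrt(71) / 7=-9.63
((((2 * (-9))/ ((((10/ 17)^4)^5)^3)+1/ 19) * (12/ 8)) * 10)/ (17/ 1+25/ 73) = -838019748531064278549063448875527666860006331656270947487755486516657974970883/ 801800000000000000000000000000000000000000000000000000000000000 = -1045173046309633.67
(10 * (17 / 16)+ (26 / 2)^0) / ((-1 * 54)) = -0.22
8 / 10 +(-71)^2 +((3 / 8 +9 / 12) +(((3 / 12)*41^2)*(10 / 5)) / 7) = 1445639 / 280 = 5163.00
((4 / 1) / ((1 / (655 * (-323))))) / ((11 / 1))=-846260 / 11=-76932.73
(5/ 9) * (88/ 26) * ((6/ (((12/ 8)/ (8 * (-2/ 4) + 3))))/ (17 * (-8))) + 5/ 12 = 0.47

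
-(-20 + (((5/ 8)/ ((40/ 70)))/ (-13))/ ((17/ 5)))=141615/ 7072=20.02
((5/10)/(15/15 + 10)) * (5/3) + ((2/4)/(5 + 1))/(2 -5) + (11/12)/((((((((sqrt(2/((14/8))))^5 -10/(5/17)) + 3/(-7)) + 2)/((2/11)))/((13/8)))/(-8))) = 40768 * sqrt(14)/52925037 + 72984097/635100444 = 0.12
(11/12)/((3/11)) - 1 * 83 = -2867/36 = -79.64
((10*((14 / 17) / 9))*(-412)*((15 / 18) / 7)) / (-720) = 515 / 8262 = 0.06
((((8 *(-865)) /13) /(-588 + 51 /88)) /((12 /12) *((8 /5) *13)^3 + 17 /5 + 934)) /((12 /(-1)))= -19030000 /2503984159053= -0.00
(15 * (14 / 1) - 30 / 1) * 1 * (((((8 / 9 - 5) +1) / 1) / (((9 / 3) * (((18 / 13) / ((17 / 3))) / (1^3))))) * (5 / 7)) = -545.68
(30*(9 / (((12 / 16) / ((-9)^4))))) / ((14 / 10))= 11809800 / 7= 1687114.29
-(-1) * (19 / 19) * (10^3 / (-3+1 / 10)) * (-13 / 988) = 2500 / 551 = 4.54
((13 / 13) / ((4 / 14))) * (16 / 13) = 56 / 13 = 4.31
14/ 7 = 2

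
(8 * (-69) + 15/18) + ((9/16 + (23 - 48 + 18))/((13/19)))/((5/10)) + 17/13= -177427/312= -568.68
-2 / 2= -1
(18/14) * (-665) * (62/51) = -17670/17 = -1039.41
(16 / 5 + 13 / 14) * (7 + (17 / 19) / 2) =81787 / 2660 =30.75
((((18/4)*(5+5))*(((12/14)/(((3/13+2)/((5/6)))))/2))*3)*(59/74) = 517725/30044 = 17.23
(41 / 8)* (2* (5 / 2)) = 25.62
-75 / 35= -15 / 7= -2.14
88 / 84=22 / 21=1.05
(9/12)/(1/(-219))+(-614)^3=-925902833/4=-231475708.25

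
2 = 2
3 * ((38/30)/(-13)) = -19/65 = -0.29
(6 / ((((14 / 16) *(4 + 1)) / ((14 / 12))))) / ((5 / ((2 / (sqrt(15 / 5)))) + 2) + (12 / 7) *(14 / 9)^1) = 1344 / 545 - 144 *sqrt(3) / 109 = 0.18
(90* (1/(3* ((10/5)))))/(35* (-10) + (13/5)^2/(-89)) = -33375/778919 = -0.04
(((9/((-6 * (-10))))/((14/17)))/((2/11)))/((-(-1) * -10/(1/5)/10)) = -561/2800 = -0.20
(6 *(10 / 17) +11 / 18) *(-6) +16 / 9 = -3529 / 153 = -23.07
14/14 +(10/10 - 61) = -59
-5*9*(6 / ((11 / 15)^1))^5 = -265720500000 / 161051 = -1649915.24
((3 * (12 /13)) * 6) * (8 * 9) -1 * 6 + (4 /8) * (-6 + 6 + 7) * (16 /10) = 77734 /65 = 1195.91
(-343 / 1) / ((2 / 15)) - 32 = -5209 / 2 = -2604.50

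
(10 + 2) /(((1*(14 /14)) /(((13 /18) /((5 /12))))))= 104 /5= 20.80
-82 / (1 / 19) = -1558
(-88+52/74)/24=-1615/444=-3.64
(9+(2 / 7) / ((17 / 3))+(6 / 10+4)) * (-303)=-2460966 / 595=-4136.08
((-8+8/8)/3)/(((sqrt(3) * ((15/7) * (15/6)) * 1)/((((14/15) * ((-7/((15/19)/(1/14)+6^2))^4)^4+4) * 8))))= -244747145601220028678208514504893096257787480183703 * sqrt(3)/52679950025772098219457427301967158162412032256000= -8.05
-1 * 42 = -42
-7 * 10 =-70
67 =67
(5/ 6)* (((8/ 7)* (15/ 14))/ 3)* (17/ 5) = 170/ 147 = 1.16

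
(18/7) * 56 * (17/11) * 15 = 36720/11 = 3338.18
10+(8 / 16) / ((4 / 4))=21 / 2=10.50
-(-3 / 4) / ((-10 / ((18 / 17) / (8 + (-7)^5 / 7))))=27 / 813620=0.00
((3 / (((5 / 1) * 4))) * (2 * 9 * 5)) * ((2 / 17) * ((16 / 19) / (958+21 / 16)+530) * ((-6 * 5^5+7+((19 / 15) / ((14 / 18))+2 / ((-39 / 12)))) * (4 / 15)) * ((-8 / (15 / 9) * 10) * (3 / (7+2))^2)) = 22437502.79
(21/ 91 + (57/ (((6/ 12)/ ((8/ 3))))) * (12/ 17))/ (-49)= -47475/ 10829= -4.38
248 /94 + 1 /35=4387 /1645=2.67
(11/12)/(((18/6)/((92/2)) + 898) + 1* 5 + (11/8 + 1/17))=8602/8487819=0.00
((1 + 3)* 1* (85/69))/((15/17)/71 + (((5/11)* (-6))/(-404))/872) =159029144384/401329737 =396.26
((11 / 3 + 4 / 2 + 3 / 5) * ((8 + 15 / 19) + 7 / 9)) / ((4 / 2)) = 29.98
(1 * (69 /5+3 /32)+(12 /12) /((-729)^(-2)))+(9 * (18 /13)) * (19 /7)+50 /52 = 595268441 /1120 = 531489.68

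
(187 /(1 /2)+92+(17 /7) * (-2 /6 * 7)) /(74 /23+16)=31763 /1326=23.95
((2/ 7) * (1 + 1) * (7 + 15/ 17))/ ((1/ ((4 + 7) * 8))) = 47168/ 119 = 396.37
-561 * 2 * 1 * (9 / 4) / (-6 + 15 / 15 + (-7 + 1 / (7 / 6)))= 11781 / 52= 226.56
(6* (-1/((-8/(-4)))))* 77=-231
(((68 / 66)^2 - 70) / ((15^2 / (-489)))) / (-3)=-12237062 / 245025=-49.94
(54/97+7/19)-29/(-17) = 82432/31331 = 2.63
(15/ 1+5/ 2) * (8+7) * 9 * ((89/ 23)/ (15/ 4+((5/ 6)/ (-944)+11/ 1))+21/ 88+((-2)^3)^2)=51530933580525/ 338165872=152383.60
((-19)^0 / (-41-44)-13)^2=1223236 / 7225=169.31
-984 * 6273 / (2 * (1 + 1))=-1543158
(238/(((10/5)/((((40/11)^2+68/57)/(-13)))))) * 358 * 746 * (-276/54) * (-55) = -9907223320.06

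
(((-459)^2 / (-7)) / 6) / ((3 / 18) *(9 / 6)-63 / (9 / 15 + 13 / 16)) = 15871302 / 140329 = 113.10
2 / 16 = 1 / 8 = 0.12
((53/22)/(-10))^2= 2809/48400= 0.06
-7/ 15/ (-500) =7/ 7500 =0.00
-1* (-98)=98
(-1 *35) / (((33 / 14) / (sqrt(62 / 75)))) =-13.50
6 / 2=3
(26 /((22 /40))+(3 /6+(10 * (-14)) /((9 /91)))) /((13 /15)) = -1354105 /858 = -1578.21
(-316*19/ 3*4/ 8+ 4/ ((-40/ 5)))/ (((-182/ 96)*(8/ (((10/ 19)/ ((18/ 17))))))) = 510595/ 15561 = 32.81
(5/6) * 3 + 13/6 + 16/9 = 58/9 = 6.44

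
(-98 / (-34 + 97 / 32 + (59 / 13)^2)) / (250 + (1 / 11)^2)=0.04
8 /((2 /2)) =8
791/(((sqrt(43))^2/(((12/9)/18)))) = 1582/1161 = 1.36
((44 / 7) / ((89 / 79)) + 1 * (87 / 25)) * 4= 564404 / 15575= 36.24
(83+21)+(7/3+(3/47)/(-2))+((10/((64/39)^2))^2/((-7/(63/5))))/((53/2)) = 1651278842711/15672016896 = 105.36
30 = 30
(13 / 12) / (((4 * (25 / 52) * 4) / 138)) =3887 / 200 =19.44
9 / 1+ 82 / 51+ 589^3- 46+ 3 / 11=114632739407 / 561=204336433.88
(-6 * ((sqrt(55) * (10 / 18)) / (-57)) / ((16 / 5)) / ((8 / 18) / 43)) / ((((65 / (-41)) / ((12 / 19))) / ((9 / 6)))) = -79335 * sqrt(55) / 75088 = -7.84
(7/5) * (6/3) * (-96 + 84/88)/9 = -4879/165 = -29.57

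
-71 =-71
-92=-92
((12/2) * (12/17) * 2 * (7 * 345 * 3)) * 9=9389520/17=552324.71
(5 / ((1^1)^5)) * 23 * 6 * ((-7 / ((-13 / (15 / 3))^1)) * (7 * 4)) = 676200 / 13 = 52015.38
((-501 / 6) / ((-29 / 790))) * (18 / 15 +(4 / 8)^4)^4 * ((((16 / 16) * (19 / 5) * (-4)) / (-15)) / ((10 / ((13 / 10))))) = 339098610987071 / 445440000000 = 761.27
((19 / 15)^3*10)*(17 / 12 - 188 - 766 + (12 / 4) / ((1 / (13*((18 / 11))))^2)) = 806707567 / 98010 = 8230.87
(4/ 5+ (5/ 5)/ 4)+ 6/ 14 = 207/ 140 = 1.48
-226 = -226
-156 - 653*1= -809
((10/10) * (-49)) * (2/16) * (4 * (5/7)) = -17.50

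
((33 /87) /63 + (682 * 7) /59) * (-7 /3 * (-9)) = 8722747 /5133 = 1699.35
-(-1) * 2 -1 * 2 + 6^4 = 1296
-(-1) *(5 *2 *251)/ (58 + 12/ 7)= 8785/ 209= 42.03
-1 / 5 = -0.20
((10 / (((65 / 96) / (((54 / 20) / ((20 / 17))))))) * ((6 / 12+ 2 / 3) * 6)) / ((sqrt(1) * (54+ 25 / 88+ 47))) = 2261952 / 965575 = 2.34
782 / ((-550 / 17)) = -6647 / 275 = -24.17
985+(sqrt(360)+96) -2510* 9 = -21509+6* sqrt(10) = -21490.03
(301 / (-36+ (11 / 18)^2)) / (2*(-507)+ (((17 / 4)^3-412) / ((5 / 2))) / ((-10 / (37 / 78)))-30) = 0.01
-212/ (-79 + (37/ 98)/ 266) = 5526416/ 2059335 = 2.68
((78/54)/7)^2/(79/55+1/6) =18590/699867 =0.03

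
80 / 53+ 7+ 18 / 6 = 610 / 53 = 11.51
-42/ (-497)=6/ 71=0.08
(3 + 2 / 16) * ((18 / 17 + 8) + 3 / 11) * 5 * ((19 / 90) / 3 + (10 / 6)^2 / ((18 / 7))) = 167.77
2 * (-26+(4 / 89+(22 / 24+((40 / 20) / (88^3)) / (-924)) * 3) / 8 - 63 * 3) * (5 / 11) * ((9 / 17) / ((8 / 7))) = -721761007972005 / 7984583901184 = -90.39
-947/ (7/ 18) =-17046/ 7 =-2435.14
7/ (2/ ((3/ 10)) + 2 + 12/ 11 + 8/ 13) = 3003/ 4450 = 0.67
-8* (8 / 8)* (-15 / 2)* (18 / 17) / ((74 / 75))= 40500 / 629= 64.39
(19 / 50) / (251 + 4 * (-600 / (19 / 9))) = -361 / 841550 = -0.00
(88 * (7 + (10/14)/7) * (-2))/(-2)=30624/49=624.98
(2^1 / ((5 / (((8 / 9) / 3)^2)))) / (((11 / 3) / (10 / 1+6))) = 2048 / 13365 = 0.15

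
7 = 7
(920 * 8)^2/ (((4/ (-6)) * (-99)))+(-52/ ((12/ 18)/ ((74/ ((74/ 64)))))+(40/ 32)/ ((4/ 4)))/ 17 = 1841107621/ 2244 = 820457.94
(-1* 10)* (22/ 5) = -44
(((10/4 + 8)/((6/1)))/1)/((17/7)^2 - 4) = 343/372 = 0.92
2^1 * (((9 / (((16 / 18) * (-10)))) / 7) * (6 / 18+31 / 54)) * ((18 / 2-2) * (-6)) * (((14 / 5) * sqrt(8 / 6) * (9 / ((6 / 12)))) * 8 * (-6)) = -444528 * sqrt(3) / 25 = -30797.80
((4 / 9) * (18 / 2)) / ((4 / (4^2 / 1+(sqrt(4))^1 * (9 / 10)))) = 17.80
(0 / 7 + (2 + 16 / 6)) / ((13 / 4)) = 56 / 39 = 1.44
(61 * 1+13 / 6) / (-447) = -379 / 2682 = -0.14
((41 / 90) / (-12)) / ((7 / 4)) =-41 / 1890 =-0.02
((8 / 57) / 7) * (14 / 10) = 8 / 285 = 0.03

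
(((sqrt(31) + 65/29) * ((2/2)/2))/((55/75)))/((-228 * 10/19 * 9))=-sqrt(31)/1584- 65/45936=-0.00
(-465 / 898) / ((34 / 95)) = -1.45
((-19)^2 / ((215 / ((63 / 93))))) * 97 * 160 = 23531424 / 1333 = 17652.98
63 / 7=9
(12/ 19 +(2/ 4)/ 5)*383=53237/ 190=280.19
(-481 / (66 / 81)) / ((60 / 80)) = -787.09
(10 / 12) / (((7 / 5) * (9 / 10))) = 125 / 189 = 0.66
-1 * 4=-4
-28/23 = -1.22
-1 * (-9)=9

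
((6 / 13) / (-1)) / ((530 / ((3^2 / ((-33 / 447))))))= 0.11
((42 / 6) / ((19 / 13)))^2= 8281 / 361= 22.94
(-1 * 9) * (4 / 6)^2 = -4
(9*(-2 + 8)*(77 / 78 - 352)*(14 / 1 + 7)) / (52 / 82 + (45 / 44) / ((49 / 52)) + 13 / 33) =-343062511407 / 1821482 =-188342.52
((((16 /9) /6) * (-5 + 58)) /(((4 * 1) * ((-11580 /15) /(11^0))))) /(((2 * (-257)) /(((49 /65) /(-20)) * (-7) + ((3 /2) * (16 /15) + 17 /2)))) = 26447 /257925200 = 0.00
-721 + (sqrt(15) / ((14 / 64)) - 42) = -763 + 32 * sqrt(15) / 7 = -745.29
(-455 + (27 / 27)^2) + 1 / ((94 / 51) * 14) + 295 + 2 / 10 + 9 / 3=-1024909 / 6580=-155.76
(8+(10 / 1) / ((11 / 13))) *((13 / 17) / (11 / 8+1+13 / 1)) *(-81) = -612144 / 7667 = -79.84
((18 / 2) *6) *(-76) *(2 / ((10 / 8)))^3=-2101248 / 125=-16809.98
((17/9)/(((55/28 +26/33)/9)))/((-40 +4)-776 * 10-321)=-15708/20641531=-0.00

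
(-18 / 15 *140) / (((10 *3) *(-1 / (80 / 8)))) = 56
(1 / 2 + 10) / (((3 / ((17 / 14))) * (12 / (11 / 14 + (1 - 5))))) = -255 / 224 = -1.14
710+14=724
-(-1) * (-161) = -161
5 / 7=0.71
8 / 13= 0.62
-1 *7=-7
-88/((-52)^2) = -11/338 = -0.03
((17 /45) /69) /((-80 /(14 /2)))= -119 /248400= -0.00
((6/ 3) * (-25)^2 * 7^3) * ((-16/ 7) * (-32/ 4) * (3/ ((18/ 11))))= 43120000/ 3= 14373333.33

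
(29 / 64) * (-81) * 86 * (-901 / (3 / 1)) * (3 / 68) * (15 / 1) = 80300565 / 128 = 627348.16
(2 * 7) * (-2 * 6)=-168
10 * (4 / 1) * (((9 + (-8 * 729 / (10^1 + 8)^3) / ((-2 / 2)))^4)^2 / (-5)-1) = -800000040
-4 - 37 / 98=-429 / 98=-4.38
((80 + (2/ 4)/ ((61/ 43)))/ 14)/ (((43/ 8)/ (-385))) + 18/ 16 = -8603033/ 20984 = -409.98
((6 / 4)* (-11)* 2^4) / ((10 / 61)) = -8052 / 5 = -1610.40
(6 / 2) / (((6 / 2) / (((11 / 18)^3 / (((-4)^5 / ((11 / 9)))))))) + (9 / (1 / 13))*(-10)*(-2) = 125769631439 / 53747712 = 2340.00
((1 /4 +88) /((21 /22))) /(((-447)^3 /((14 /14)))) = -0.00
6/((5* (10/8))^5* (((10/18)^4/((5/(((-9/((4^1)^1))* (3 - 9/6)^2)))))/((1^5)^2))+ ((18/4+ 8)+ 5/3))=-7962624/1201902485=-0.01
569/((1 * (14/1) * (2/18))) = 5121/14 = 365.79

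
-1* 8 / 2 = -4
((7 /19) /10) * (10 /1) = 7 /19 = 0.37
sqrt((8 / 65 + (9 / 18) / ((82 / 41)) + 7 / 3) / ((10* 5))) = sqrt(823290) / 3900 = 0.23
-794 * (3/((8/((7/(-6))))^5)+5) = -168588619781/42467328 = -3969.84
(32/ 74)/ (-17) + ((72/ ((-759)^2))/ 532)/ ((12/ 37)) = -817243639/ 32128805478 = -0.03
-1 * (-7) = 7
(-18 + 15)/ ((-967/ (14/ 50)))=21/ 24175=0.00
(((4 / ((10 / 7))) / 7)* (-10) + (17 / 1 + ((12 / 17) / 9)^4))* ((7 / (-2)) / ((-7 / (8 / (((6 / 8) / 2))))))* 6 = 5628663616 / 6765201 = 832.00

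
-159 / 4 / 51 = -53 / 68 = -0.78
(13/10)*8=52/5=10.40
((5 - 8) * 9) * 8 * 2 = -432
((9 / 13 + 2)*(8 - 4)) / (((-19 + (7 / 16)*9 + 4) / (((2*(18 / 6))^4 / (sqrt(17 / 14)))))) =-967680*sqrt(238) / 13039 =-1144.92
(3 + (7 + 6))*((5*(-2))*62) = -9920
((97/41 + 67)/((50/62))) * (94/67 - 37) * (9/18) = -1530.91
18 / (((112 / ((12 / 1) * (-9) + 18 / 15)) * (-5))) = 2403 / 700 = 3.43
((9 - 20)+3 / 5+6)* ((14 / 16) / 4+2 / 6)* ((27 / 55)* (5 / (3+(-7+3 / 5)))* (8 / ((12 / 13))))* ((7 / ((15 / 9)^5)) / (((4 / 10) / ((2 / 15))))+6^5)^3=29661266960797551704271621 / 4150390625000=7146620557142.75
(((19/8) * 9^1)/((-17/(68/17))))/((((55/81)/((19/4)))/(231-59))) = -11316267/1870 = -6051.48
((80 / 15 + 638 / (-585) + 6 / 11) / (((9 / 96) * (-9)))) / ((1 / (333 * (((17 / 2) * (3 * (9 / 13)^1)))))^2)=-23698313516448 / 120835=-196121268.81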